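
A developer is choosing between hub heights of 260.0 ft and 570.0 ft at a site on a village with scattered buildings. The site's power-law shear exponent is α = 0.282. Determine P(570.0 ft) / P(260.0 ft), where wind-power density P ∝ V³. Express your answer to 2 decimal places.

1.94

Speed ratio: V_B/V_A = (z_B/z_A)^α = (570.0/260.0)^0.282 = (2.1923)^0.282 = 1.24777
Power-density ratio: P_B/P_A = (V_B/V_A)³ = (1.24777)³ = 1.94269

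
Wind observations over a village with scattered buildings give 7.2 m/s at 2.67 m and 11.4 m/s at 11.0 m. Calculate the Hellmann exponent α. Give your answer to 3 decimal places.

α ≈ 0.325

Power law: V₂/V₁ = (z₂/z₁)^α ⇒ α = ln(V₂/V₁) / ln(z₂/z₁)
α = ln(11.4/7.2) / ln(11.0/2.67) = ln(1.5833) / ln(4.1199)
  = 0.45953 / 1.41582 = 0.32457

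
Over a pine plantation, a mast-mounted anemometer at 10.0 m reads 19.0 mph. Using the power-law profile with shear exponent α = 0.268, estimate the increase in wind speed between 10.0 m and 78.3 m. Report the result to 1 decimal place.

14.0 mph

Power law: V₂ = V₁ · (z₂/z₁)^α = 19.0 × (7.8300)^0.268 = 32.9824 mph
ΔV = 32.9824 − 19.0 = 13.9824 mph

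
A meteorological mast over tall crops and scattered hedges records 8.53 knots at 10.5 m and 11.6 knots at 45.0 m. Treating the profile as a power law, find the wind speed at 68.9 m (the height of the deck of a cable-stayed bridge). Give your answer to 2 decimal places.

12.69 knots

First find α: α = ln(V₂/V₁)/ln(z₂/z₁) = ln(11.6/8.53)/ln(45.0/10.5) = 0.30742/1.45529 = 0.2112
Extrapolate from 45.0 m to 68.9 m: V₃ = 11.6 × (68.9/45.0)^0.2112 = 11.6 × 1.0942 = 12.6923 knots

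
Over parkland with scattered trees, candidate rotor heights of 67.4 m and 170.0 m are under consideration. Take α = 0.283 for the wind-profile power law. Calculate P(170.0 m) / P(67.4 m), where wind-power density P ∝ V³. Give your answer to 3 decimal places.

2.193

Speed ratio: V_B/V_A = (z_B/z_A)^α = (170.0/67.4)^0.283 = (2.5223)^0.283 = 1.29929
Power-density ratio: P_B/P_A = (V_B/V_A)³ = (1.29929)³ = 2.19341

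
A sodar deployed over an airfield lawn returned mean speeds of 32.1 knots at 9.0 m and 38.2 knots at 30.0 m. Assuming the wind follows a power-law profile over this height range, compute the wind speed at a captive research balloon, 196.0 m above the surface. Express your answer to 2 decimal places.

50.10 knots

First find α: α = ln(V₂/V₁)/ln(z₂/z₁) = ln(38.2/32.1)/ln(30.0/9.0) = 0.17398/1.20397 = 0.1445
Extrapolate from 30.0 m to 196.0 m: V₃ = 38.2 × (196.0/30.0)^0.1445 = 38.2 × 1.3116 = 50.1019 knots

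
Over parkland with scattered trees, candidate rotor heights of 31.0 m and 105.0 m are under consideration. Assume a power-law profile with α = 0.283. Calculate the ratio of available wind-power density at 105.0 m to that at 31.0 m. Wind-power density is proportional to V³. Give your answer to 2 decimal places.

2.82

Speed ratio: V_B/V_A = (z_B/z_A)^α = (105.0/31.0)^0.283 = (3.3871)^0.283 = 1.41235
Power-density ratio: P_B/P_A = (V_B/V_A)³ = (1.41235)³ = 2.81724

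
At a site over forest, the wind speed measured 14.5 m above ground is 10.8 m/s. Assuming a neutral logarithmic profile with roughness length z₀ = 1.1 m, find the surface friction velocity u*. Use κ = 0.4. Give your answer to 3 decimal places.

Log law: V(z) = (u*/κ) · ln(z/z₀) ⇒ u* = κ · V / ln(z/z₀)
u* = 0.4 × 10.8 / ln(14.5/1.1) = 0.4 × 10.8 / 2.5788
   = 4.3200 / 2.5788 = 1.6752 m/s

u* ≈ 1.675 m/s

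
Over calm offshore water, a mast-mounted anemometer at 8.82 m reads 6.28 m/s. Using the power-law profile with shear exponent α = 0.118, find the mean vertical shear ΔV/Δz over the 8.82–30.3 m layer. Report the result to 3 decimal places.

Power law: V₂ = V₁ · (z₂/z₁)^α = 6.28 × (3.4354)^0.118 = 7.2645 m/s
ΔV/Δz = (7.2645 − 6.28)/(30.3 − 8.82) = 0.9845/21.4800 = 0.04583 m/s/m

0.046 m/s/m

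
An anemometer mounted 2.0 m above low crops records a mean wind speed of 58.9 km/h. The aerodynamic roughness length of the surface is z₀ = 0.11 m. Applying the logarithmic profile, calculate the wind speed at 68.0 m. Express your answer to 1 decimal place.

130.5 km/h

Log law: V(z) ∝ ln(z/z₀), so V₂/V₁ = ln(z₂/z₀) / ln(z₁/z₀).
ln(68.0/0.11) = 6.4268, ln(2.0/0.11) = 2.9004
V₂ = 58.9 × 6.4268/2.9004 = 58.9 × 2.2158 = 130.5112 km/h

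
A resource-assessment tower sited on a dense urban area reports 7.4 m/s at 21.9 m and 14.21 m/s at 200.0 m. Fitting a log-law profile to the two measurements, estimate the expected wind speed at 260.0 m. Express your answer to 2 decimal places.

15.02 m/s

Log law: V ∝ ln(z/z₀). From the pair, with r = V₁/V₂ = 0.52076,
ln z₀ = (ln z₁ − r·ln z₂)/(1 − r) = (3.0865 − 0.52076×5.2983)/0.47924 = 0.6830 → z₀ = 1.980 m
V₃ = V₁ · ln(z₃/z₀)/ln(z₁/z₀) = 7.4 × 4.8777/2.4035 = 15.0178 m/s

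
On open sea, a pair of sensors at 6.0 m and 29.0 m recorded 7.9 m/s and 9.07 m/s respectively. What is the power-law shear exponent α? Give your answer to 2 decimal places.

Power law: V₂/V₁ = (z₂/z₁)^α ⇒ α = ln(V₂/V₁) / ln(z₂/z₁)
α = ln(9.07/7.9) / ln(29.0/6.0) = ln(1.1481) / ln(4.8333)
  = 0.13811 / 1.57554 = 0.08766

α ≈ 0.09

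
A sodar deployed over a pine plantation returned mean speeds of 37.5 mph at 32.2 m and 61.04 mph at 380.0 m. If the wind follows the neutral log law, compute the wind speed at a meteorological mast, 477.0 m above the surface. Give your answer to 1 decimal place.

Log law: V ∝ ln(z/z₀). From the pair, with r = V₁/V₂ = 0.61435,
ln z₀ = (ln z₁ − r·ln z₂)/(1 − r) = (3.4720 − 0.61435×5.9402)/0.38565 = -0.4600 → z₀ = 0.6313 m
V₃ = V₁ · ln(z₃/z₀)/ln(z₁/z₀) = 37.5 × 6.6275/3.9319 = 63.2083 mph

63.2 mph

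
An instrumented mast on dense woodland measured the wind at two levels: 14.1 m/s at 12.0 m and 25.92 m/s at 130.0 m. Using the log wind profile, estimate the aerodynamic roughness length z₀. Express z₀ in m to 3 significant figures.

z₀ ≈ 0.700 m

Log law: V(z) ∝ ln(z/z₀). With r = V₁/V₂ = 14.1/25.92 = 0.54398,
r · ln(z₂/z₀) = ln(z₁/z₀) ⇒ ln z₀ = (ln z₁ − r·ln z₂)/(1 − r)
ln z₀ = (2.48491 − 0.54398×4.86753) / 0.45602 = -0.3573
z₀ = exp(-0.3573) = 0.6996 m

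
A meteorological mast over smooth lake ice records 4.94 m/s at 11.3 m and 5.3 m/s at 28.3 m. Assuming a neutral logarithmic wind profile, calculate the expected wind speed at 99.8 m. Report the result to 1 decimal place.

5.8 m/s

Log law: V ∝ ln(z/z₀). From the pair, with r = V₁/V₂ = 0.93208,
ln z₀ = (ln z₁ − r·ln z₂)/(1 − r) = (2.4248 − 0.93208×3.3429)/0.06792 = -10.1730 → z₀ = 0.00003819 m
V₃ = V₁ · ln(z₃/z₀)/ln(z₁/z₀) = 4.94 × 14.7762/12.5978 = 5.7942 m/s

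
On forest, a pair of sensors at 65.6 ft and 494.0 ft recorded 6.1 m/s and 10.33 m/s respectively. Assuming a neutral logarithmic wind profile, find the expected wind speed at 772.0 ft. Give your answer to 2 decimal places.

11.27 m/s

Log law: V ∝ ln(z/z₀). From the pair, with r = V₁/V₂ = 0.59051,
ln z₀ = (ln z₁ − r·ln z₂)/(1 − r) = (4.1836 − 0.59051×6.2025)/0.40949 = 1.2721 → z₀ = 3.568 ft
V₃ = V₁ · ln(z₃/z₀)/ln(z₁/z₀) = 6.1 × 5.3769/2.9115 = 11.2654 m/s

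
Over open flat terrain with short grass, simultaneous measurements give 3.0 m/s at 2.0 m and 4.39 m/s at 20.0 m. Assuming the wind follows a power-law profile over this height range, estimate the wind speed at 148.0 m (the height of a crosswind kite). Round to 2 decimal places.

First find α: α = ln(V₂/V₁)/ln(z₂/z₁) = ln(4.39/3.0)/ln(20.0/2.0) = 0.38072/2.30259 = 0.1653
Extrapolate from 20.0 m to 148.0 m: V₃ = 4.39 × (148.0/20.0)^0.1653 = 4.39 × 1.3923 = 6.1120 m/s

6.11 m/s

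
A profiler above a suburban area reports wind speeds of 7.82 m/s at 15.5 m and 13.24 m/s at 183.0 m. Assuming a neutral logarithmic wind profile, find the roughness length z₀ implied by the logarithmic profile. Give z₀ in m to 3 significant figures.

z₀ ≈ 0.440 m

Log law: V(z) ∝ ln(z/z₀). With r = V₁/V₂ = 7.82/13.24 = 0.59063,
r · ln(z₂/z₀) = ln(z₁/z₀) ⇒ ln z₀ = (ln z₁ − r·ln z₂)/(1 − r)
ln z₀ = (2.74084 − 0.59063×5.20949) / 0.40937 = -0.8209
z₀ = exp(-0.8209) = 0.4400 m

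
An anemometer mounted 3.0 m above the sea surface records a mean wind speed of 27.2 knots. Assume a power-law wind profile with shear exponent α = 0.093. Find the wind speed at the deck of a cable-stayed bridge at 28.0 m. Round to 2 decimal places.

Power-law profile: V₂ = V₁ · (z₂/z₁)^α
V₂ = 27.2 × (28.0/3.0)^0.093 = 27.2 × (9.3333)^0.093
    = 27.2 × 1.2309 = 33.4798 knots

33.48 knots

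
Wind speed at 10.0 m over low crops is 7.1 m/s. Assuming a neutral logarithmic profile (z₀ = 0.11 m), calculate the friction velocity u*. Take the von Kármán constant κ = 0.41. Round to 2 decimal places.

u* ≈ 0.65 m/s

Log law: V(z) = (u*/κ) · ln(z/z₀) ⇒ u* = κ · V / ln(z/z₀)
u* = 0.41 × 7.1 / ln(10.0/0.11) = 0.41 × 7.1 / 4.5099
   = 2.9110 / 4.5099 = 0.6455 m/s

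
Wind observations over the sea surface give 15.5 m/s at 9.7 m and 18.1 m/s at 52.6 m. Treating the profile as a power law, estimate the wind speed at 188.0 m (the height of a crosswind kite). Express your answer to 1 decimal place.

First find α: α = ln(V₂/V₁)/ln(z₂/z₁) = ln(18.1/15.5)/ln(52.6/9.7) = 0.15507/1.69059 = 0.0917
Extrapolate from 52.6 m to 188.0 m: V₃ = 18.1 × (188.0/52.6)^0.0917 = 18.1 × 1.1239 = 20.3432 m/s

20.3 m/s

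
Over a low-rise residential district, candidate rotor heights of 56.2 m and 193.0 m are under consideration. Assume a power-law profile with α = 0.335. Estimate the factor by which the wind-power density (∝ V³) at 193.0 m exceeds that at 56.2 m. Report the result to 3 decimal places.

3.455

Speed ratio: V_B/V_A = (z_B/z_A)^α = (193.0/56.2)^0.335 = (3.4342)^0.335 = 1.51182
Power-density ratio: P_B/P_A = (V_B/V_A)³ = (1.51182)³ = 3.45541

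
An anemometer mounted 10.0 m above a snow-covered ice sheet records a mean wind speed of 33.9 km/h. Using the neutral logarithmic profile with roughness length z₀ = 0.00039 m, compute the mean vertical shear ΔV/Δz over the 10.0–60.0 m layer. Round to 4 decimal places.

Log law: V₂ = V₁ · ln(z₂/z₀)/ln(z₁/z₀) = 33.9 × 11.9437/10.1519 = 39.8832 km/h
ΔV/Δz = (39.8832 − 33.9)/(60.0 − 10.0) = 5.9832/50.0000 = 0.11966 km/h/m

0.1197 km/h/m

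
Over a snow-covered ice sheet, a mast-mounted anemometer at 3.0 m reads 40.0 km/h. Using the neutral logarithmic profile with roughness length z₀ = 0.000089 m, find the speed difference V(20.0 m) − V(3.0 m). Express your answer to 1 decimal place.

7.3 km/h

Log law: V₂ = V₁ · ln(z₂/z₀)/ln(z₁/z₀) = 40.0 × 12.3226/10.4255 = 47.2788 km/h
ΔV = 47.2788 − 40.0 = 7.2788 km/h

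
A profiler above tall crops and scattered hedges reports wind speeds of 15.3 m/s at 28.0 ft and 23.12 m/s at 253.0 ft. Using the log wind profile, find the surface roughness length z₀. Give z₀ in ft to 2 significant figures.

Log law: V(z) ∝ ln(z/z₀). With r = V₁/V₂ = 15.3/23.12 = 0.66176,
r · ln(z₂/z₀) = ln(z₁/z₀) ⇒ ln z₀ = (ln z₁ − r·ln z₂)/(1 − r)
ln z₀ = (3.33220 − 0.66176×5.53339) / 0.33824 = -0.9745
z₀ = exp(-0.9745) = 0.3774 ft

z₀ ≈ 0.38 ft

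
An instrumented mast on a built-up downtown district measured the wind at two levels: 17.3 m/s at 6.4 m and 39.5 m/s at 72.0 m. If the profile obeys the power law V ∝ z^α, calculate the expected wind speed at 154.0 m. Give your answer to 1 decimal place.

First find α: α = ln(V₂/V₁)/ln(z₂/z₁) = ln(39.5/17.3)/ln(72.0/6.4) = 0.82559/2.42037 = 0.3411
Extrapolate from 72.0 m to 154.0 m: V₃ = 39.5 × (154.0/72.0)^0.3411 = 39.5 × 1.2961 = 51.1947 m/s

51.2 m/s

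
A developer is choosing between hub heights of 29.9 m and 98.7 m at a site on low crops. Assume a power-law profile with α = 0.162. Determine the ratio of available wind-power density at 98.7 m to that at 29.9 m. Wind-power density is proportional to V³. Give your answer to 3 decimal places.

Speed ratio: V_B/V_A = (z_B/z_A)^α = (98.7/29.9)^0.162 = (3.3010)^0.162 = 1.21345
Power-density ratio: P_B/P_A = (V_B/V_A)³ = (1.21345)³ = 1.78674

1.787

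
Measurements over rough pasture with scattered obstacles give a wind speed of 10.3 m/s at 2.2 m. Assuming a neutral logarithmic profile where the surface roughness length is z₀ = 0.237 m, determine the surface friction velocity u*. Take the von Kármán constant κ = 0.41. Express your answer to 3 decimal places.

u* ≈ 1.895 m/s

Log law: V(z) = (u*/κ) · ln(z/z₀) ⇒ u* = κ · V / ln(z/z₀)
u* = 0.41 × 10.3 / ln(2.2/0.237) = 0.41 × 10.3 / 2.2282
   = 4.2230 / 2.2282 = 1.8953 m/s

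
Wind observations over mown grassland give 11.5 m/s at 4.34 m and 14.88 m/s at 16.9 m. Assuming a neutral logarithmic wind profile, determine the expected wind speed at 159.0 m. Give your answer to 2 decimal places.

Log law: V ∝ ln(z/z₀). From the pair, with r = V₁/V₂ = 0.77285,
ln z₀ = (ln z₁ − r·ln z₂)/(1 − r) = (1.4679 − 0.77285×2.8273)/0.22715 = -3.1574 → z₀ = 0.04253 m
V₃ = V₁ · ln(z₃/z₀)/ln(z₁/z₀) = 11.5 × 8.2263/4.6253 = 20.4533 m/s

20.45 m/s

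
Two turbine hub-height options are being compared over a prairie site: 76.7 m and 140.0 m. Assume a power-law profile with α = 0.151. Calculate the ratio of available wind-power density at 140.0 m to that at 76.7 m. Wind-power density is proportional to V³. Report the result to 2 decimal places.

1.31

Speed ratio: V_B/V_A = (z_B/z_A)^α = (140.0/76.7)^0.151 = (1.8253)^0.151 = 1.09512
Power-density ratio: P_B/P_A = (V_B/V_A)³ = (1.09512)³ = 1.31336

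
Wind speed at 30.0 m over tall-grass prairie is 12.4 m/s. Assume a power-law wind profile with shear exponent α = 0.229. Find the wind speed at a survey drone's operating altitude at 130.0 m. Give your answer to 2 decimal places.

Power-law profile: V₂ = V₁ · (z₂/z₁)^α
V₂ = 12.4 × (130.0/30.0)^0.229 = 12.4 × (4.3333)^0.229
    = 12.4 × 1.3990 = 17.3482 m/s

17.35 m/s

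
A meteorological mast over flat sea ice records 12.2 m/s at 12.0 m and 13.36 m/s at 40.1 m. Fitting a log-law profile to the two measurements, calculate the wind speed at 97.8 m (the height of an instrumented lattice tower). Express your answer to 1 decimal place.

Log law: V ∝ ln(z/z₀). From the pair, with r = V₁/V₂ = 0.91317,
ln z₀ = (ln z₁ − r·ln z₂)/(1 − r) = (2.4849 − 0.91317×3.6914)/0.08683 = -10.2038 → z₀ = 0.00003703 m
V₃ = V₁ · ln(z₃/z₀)/ln(z₁/z₀) = 12.2 × 14.7868/12.6887 = 14.2172 m/s

14.2 m/s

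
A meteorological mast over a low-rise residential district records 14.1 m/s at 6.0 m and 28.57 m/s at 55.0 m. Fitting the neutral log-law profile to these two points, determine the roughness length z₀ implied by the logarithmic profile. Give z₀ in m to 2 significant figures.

z₀ ≈ 0.69 m

Log law: V(z) ∝ ln(z/z₀). With r = V₁/V₂ = 14.1/28.57 = 0.49352,
r · ln(z₂/z₀) = ln(z₁/z₀) ⇒ ln z₀ = (ln z₁ − r·ln z₂)/(1 − r)
ln z₀ = (1.79176 − 0.49352×4.00733) / 0.50648 = -0.3672
z₀ = exp(-0.3672) = 0.6927 m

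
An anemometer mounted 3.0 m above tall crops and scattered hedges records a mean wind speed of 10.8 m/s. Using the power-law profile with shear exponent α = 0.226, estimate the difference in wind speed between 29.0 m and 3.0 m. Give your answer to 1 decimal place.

Power law: V₂ = V₁ · (z₂/z₁)^α = 10.8 × (9.6667)^0.226 = 18.0342 m/s
ΔV = 18.0342 − 10.8 = 7.2342 m/s

7.2 m/s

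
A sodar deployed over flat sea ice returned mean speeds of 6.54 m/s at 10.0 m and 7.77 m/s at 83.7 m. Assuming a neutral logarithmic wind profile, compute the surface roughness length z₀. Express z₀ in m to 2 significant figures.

z₀ ≈ 0.00012 m

Log law: V(z) ∝ ln(z/z₀). With r = V₁/V₂ = 6.54/7.77 = 0.84170,
r · ln(z₂/z₀) = ln(z₁/z₀) ⇒ ln z₀ = (ln z₁ − r·ln z₂)/(1 − r)
ln z₀ = (2.30259 − 0.84170×4.42724) / 0.15830 = -8.9944
z₀ = exp(-8.9944) = 0.0001241 m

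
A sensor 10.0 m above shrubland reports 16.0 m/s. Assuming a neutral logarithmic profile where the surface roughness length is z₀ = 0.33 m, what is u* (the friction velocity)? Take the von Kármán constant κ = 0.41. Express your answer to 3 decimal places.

Log law: V(z) = (u*/κ) · ln(z/z₀) ⇒ u* = κ · V / ln(z/z₀)
u* = 0.41 × 16.0 / ln(10.0/0.33) = 0.41 × 16.0 / 3.4112
   = 6.5600 / 3.4112 = 1.9231 m/s

u* ≈ 1.923 m/s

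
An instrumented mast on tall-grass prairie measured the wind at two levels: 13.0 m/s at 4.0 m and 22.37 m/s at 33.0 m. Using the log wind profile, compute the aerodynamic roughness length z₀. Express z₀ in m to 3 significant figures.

z₀ ≈ 0.214 m

Log law: V(z) ∝ ln(z/z₀). With r = V₁/V₂ = 13.0/22.37 = 0.58114,
r · ln(z₂/z₀) = ln(z₁/z₀) ⇒ ln z₀ = (ln z₁ − r·ln z₂)/(1 − r)
ln z₀ = (1.38629 − 0.58114×3.49651) / 0.41886 = -1.5414
z₀ = exp(-1.5414) = 0.2141 m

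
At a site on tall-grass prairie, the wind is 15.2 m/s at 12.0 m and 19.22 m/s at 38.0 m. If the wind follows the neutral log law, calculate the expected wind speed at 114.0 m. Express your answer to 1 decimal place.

23.1 m/s

Log law: V ∝ ln(z/z₀). From the pair, with r = V₁/V₂ = 0.79084,
ln z₀ = (ln z₁ − r·ln z₂)/(1 − r) = (2.4849 − 0.79084×3.6376)/0.20916 = -1.8735 → z₀ = 0.1536 m
V₃ = V₁ · ln(z₃/z₀)/ln(z₁/z₀) = 15.2 × 6.6097/4.3584 = 23.0514 m/s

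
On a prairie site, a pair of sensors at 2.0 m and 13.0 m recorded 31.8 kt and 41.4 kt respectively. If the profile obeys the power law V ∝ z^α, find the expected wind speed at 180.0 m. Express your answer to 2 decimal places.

First find α: α = ln(V₂/V₁)/ln(z₂/z₁) = ln(41.4/31.8)/ln(13.0/2.0) = 0.26381/1.87180 = 0.1409
Extrapolate from 13.0 m to 180.0 m: V₃ = 41.4 × (180.0/13.0)^0.1409 = 41.4 × 1.4483 = 59.9599 kt

59.96 kt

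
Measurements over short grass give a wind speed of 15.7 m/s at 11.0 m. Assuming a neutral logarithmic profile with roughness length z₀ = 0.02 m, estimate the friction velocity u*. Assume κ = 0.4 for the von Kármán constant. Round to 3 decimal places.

u* ≈ 0.995 m/s

Log law: V(z) = (u*/κ) · ln(z/z₀) ⇒ u* = κ · V / ln(z/z₀)
u* = 0.4 × 15.7 / ln(11.0/0.02) = 0.4 × 15.7 / 6.3099
   = 6.2800 / 6.3099 = 0.9953 m/s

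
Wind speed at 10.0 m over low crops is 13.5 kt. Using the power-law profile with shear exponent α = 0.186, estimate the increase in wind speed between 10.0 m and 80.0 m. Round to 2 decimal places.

Power law: V₂ = V₁ · (z₂/z₁)^α = 13.5 × (8.0000)^0.186 = 19.8751 kt
ΔV = 19.8751 − 13.5 = 6.3751 kt

6.38 kt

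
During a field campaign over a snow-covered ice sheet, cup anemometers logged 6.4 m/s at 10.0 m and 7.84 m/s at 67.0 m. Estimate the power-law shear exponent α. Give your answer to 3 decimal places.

Power law: V₂/V₁ = (z₂/z₁)^α ⇒ α = ln(V₂/V₁) / ln(z₂/z₁)
α = ln(7.84/6.4) / ln(67.0/10.0) = ln(1.2250) / ln(6.7000)
  = 0.20294 / 1.90211 = 0.10669

α ≈ 0.107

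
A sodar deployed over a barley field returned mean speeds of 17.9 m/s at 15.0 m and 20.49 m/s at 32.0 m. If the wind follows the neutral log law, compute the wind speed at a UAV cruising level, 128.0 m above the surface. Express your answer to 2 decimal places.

25.23 m/s

Log law: V ∝ ln(z/z₀). From the pair, with r = V₁/V₂ = 0.87360,
ln z₀ = (ln z₁ − r·ln z₂)/(1 − r) = (2.7081 − 0.87360×3.4657)/0.12640 = -2.5285 → z₀ = 0.07978 m
V₃ = V₁ · ln(z₃/z₀)/ln(z₁/z₀) = 17.9 × 7.3805/5.2365 = 25.2288 m/s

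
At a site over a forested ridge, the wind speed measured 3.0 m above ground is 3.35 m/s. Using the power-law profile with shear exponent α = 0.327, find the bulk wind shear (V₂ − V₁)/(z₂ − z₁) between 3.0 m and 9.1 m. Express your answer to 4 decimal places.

Power law: V₂ = V₁ · (z₂/z₁)^α = 3.35 × (3.0333)^0.327 = 4.8154 m/s
ΔV/Δz = (4.8154 − 3.35)/(9.1 − 3.0) = 1.4654/6.1000 = 0.24023 m/s/m

0.2402 m/s/m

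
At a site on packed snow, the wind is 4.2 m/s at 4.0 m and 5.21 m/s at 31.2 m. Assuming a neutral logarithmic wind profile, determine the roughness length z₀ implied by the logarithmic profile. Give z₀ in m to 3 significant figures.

Log law: V(z) ∝ ln(z/z₀). With r = V₁/V₂ = 4.2/5.21 = 0.80614,
r · ln(z₂/z₀) = ln(z₁/z₀) ⇒ ln z₀ = (ln z₁ − r·ln z₂)/(1 − r)
ln z₀ = (1.38629 − 0.80614×3.44042) / 0.19386 = -7.1556
z₀ = exp(-7.1556) = 0.0007805 m

z₀ ≈ 0.000780 m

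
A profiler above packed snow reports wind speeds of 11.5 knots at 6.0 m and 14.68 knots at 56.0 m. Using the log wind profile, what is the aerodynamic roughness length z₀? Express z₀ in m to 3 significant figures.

Log law: V(z) ∝ ln(z/z₀). With r = V₁/V₂ = 11.5/14.68 = 0.78338,
r · ln(z₂/z₀) = ln(z₁/z₀) ⇒ ln z₀ = (ln z₁ − r·ln z₂)/(1 − r)
ln z₀ = (1.79176 − 0.78338×4.02535) / 0.21662 = -6.2857
z₀ = exp(-6.2857) = 0.001863 m

z₀ ≈ 0.00186 m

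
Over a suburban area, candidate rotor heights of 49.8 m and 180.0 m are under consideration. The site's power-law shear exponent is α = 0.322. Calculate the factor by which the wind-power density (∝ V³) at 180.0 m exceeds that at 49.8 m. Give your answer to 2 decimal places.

Speed ratio: V_B/V_A = (z_B/z_A)^α = (180.0/49.8)^0.322 = (3.6145)^0.322 = 1.51248
Power-density ratio: P_B/P_A = (V_B/V_A)³ = (1.51248)³ = 3.45995

3.46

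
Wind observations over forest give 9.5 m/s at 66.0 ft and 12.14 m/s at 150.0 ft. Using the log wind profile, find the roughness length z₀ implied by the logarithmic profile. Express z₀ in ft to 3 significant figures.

Log law: V(z) ∝ ln(z/z₀). With r = V₁/V₂ = 9.5/12.14 = 0.78254,
r · ln(z₂/z₀) = ln(z₁/z₀) ⇒ ln z₀ = (ln z₁ − r·ln z₂)/(1 − r)
ln z₀ = (4.18965 − 0.78254×5.01064) / 0.21746 = 1.2354
z₀ = exp(1.2354) = 3.440 ft

z₀ ≈ 3.44 ft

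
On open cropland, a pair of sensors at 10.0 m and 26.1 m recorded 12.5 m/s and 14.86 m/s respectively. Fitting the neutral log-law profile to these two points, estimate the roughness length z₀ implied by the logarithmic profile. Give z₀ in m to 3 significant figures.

z₀ ≈ 0.0621 m

Log law: V(z) ∝ ln(z/z₀). With r = V₁/V₂ = 12.5/14.86 = 0.84118,
r · ln(z₂/z₀) = ln(z₁/z₀) ⇒ ln z₀ = (ln z₁ − r·ln z₂)/(1 − r)
ln z₀ = (2.30259 − 0.84118×3.26194) / 0.15882 = -2.7787
z₀ = exp(-2.7787) = 0.06212 m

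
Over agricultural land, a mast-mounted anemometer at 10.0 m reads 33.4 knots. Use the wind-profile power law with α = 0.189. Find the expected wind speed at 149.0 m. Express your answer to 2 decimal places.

Power-law profile: V₂ = V₁ · (z₂/z₁)^α
V₂ = 33.4 × (149.0/10.0)^0.189 = 33.4 × (14.9000)^0.189
    = 33.4 × 1.6662 = 55.6517 knots

55.65 knots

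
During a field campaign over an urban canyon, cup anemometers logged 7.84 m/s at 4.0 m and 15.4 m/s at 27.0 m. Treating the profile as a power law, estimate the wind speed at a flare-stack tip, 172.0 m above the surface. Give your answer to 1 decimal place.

29.6 m/s

First find α: α = ln(V₂/V₁)/ln(z₂/z₁) = ln(15.4/7.84)/ln(27.0/4.0) = 0.67513/1.90954 = 0.3536
Extrapolate from 27.0 m to 172.0 m: V₃ = 15.4 × (172.0/27.0)^0.3536 = 15.4 × 1.9245 = 29.6372 m/s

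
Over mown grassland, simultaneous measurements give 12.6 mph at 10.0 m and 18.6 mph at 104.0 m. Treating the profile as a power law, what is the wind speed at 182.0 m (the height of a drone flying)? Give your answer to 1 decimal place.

20.4 mph

First find α: α = ln(V₂/V₁)/ln(z₂/z₁) = ln(18.6/12.6)/ln(104.0/10.0) = 0.38946/2.34181 = 0.1663
Extrapolate from 104.0 m to 182.0 m: V₃ = 18.6 × (182.0/104.0)^0.1663 = 18.6 × 1.0975 = 20.4142 mph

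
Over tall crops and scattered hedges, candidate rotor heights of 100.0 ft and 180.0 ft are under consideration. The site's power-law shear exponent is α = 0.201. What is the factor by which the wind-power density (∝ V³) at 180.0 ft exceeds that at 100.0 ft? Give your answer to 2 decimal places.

1.43

Speed ratio: V_B/V_A = (z_B/z_A)^α = (180.0/100.0)^0.201 = (1.8000)^0.201 = 1.12541
Power-density ratio: P_B/P_A = (V_B/V_A)³ = (1.12541)³ = 1.42538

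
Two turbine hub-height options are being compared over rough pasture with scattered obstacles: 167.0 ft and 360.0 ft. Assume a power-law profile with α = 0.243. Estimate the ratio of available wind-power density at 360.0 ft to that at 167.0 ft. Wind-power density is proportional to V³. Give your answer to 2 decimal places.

Speed ratio: V_B/V_A = (z_B/z_A)^α = (360.0/167.0)^0.243 = (2.1557)^0.243 = 1.20521
Power-density ratio: P_B/P_A = (V_B/V_A)³ = (1.20521)³ = 1.75059

1.75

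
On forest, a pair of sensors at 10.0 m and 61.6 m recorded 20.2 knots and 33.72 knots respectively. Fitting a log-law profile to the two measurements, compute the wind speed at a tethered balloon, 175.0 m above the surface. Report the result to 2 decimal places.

41.48 knots

Log law: V ∝ ln(z/z₀). From the pair, with r = V₁/V₂ = 0.59905,
ln z₀ = (ln z₁ − r·ln z₂)/(1 − r) = (2.3026 − 0.59905×4.1207)/0.40095 = -0.4138 → z₀ = 0.6612 m
V₃ = V₁ · ln(z₃/z₀)/ln(z₁/z₀) = 20.2 × 5.5786/2.7164 = 41.4846 knots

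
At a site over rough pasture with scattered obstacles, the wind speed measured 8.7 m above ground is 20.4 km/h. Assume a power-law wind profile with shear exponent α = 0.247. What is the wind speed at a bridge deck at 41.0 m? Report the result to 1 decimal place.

29.9 km/h

Power-law profile: V₂ = V₁ · (z₂/z₁)^α
V₂ = 20.4 × (41.0/8.7)^0.247 = 20.4 × (4.7126)^0.247
    = 20.4 × 1.4665 = 29.9176 km/h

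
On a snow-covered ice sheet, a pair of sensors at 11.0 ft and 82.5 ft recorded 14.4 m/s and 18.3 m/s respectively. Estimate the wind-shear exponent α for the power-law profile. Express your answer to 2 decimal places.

α ≈ 0.12

Power law: V₂/V₁ = (z₂/z₁)^α ⇒ α = ln(V₂/V₁) / ln(z₂/z₁)
α = ln(18.3/14.4) / ln(82.5/11.0) = ln(1.2708) / ln(7.5000)
  = 0.23967 / 2.01490 = 0.11895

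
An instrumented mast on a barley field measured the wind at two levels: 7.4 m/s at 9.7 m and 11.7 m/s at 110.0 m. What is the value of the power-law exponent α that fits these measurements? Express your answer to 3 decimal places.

Power law: V₂/V₁ = (z₂/z₁)^α ⇒ α = ln(V₂/V₁) / ln(z₂/z₁)
α = ln(11.7/7.4) / ln(110.0/9.7) = ln(1.5811) / ln(11.3402)
  = 0.45811 / 2.42835 = 0.18865

α ≈ 0.189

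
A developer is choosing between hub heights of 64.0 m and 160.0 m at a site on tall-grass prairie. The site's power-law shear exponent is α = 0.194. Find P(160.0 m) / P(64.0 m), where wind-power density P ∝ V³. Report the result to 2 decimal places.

Speed ratio: V_B/V_A = (z_B/z_A)^α = (160.0/64.0)^0.194 = (2.5000)^0.194 = 1.19454
Power-density ratio: P_B/P_A = (V_B/V_A)³ = (1.19454)³ = 1.70452

1.70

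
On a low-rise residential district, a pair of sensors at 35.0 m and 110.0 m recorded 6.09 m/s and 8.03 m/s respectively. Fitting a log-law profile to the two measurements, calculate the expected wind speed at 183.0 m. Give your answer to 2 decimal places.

Log law: V ∝ ln(z/z₀). From the pair, with r = V₁/V₂ = 0.75841,
ln z₀ = (ln z₁ − r·ln z₂)/(1 − r) = (3.5553 − 0.75841×4.7005)/0.24159 = -0.0394 → z₀ = 0.9613 m
V₃ = V₁ · ln(z₃/z₀)/ln(z₁/z₀) = 6.09 × 5.2489/3.5948 = 8.8923 m/s

8.89 m/s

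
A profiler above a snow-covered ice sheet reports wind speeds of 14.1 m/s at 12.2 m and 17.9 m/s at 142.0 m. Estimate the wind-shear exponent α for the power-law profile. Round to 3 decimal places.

Power law: V₂/V₁ = (z₂/z₁)^α ⇒ α = ln(V₂/V₁) / ln(z₂/z₁)
α = ln(17.9/14.1) / ln(142.0/12.2) = ln(1.2695) / ln(11.6393)
  = 0.23863 / 2.45439 = 0.09722

α ≈ 0.097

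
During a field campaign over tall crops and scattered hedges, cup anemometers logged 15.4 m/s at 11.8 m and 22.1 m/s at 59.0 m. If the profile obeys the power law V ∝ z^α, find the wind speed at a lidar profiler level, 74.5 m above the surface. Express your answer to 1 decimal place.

First find α: α = ln(V₂/V₁)/ln(z₂/z₁) = ln(22.1/15.4)/ln(59.0/11.8) = 0.36121/1.60944 = 0.2244
Extrapolate from 59.0 m to 74.5 m: V₃ = 22.1 × (74.5/59.0)^0.2244 = 22.1 × 1.0537 = 23.2878 m/s

23.3 m/s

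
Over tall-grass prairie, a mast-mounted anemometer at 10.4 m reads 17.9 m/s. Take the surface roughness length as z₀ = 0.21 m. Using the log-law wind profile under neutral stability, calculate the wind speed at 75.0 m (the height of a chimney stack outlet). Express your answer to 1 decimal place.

27.0 m/s

Log law: V(z) ∝ ln(z/z₀), so V₂/V₁ = ln(z₂/z₀) / ln(z₁/z₀).
ln(75.0/0.21) = 5.8781, ln(10.4/0.21) = 3.9025
V₂ = 17.9 × 5.8781/3.9025 = 17.9 × 1.5063 = 26.9622 m/s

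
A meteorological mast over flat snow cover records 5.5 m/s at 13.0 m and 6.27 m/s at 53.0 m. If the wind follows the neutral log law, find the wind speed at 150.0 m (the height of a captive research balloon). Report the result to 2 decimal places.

Log law: V ∝ ln(z/z₀). From the pair, with r = V₁/V₂ = 0.87719,
ln z₀ = (ln z₁ − r·ln z₂)/(1 − r) = (2.5649 − 0.87719×3.9703)/0.12281 = -7.4732 → z₀ = 0.0005681 m
V₃ = V₁ · ln(z₃/z₀)/ln(z₁/z₀) = 5.5 × 12.4838/10.0382 = 6.8400 m/s

6.84 m/s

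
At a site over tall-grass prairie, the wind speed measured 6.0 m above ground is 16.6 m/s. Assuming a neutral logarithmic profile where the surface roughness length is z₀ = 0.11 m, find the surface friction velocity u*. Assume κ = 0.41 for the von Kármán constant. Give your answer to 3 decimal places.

u* ≈ 1.702 m/s

Log law: V(z) = (u*/κ) · ln(z/z₀) ⇒ u* = κ · V / ln(z/z₀)
u* = 0.41 × 16.6 / ln(6.0/0.11) = 0.41 × 16.6 / 3.9990
   = 6.8060 / 3.9990 = 1.7019 m/s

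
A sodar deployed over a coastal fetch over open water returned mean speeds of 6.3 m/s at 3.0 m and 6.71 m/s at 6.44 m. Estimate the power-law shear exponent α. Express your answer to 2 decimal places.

Power law: V₂/V₁ = (z₂/z₁)^α ⇒ α = ln(V₂/V₁) / ln(z₂/z₁)
α = ln(6.71/6.3) / ln(6.44/3.0) = ln(1.0651) / ln(2.1467)
  = 0.06305 / 0.76392 = 0.08253

α ≈ 0.08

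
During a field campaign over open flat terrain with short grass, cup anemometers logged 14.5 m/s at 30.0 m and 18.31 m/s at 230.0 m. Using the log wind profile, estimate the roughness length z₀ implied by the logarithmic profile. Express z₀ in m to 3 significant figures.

Log law: V(z) ∝ ln(z/z₀). With r = V₁/V₂ = 14.5/18.31 = 0.79192,
r · ln(z₂/z₀) = ln(z₁/z₀) ⇒ ln z₀ = (ln z₁ − r·ln z₂)/(1 − r)
ln z₀ = (3.40120 − 0.79192×5.43808) / 0.20808 = -4.3507
z₀ = exp(-4.3507) = 0.01290 m

z₀ ≈ 0.0129 m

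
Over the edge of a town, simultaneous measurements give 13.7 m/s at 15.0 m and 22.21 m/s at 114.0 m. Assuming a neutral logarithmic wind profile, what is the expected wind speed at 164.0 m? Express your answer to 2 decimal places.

23.74 m/s

Log law: V ∝ ln(z/z₀). From the pair, with r = V₁/V₂ = 0.61684,
ln z₀ = (ln z₁ − r·ln z₂)/(1 − r) = (2.7081 − 0.61684×4.7362)/0.38316 = -0.5570 → z₀ = 0.5729 m
V₃ = V₁ · ln(z₃/z₀)/ln(z₁/z₀) = 13.7 × 5.6569/3.2651 = 23.7359 m/s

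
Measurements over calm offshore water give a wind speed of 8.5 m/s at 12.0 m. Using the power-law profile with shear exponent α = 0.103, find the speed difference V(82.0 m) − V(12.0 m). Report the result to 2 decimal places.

1.86 m/s

Power law: V₂ = V₁ · (z₂/z₁)^α = 8.5 × (6.8333)^0.103 = 10.3606 m/s
ΔV = 10.3606 − 8.5 = 1.8606 m/s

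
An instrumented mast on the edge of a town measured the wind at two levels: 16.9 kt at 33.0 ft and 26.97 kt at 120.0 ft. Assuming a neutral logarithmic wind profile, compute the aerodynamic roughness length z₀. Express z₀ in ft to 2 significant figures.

z₀ ≈ 3.8 ft

Log law: V(z) ∝ ln(z/z₀). With r = V₁/V₂ = 16.9/26.97 = 0.62662,
r · ln(z₂/z₀) = ln(z₁/z₀) ⇒ ln z₀ = (ln z₁ − r·ln z₂)/(1 − r)
ln z₀ = (3.49651 − 0.62662×4.78749) / 0.37338 = 1.3299
z₀ = exp(1.3299) = 3.781 ft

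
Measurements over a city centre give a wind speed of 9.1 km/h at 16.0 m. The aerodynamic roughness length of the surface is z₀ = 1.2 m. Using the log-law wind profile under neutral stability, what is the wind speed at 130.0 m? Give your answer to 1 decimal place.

Log law: V(z) ∝ ln(z/z₀), so V₂/V₁ = ln(z₂/z₀) / ln(z₁/z₀).
ln(130.0/1.2) = 4.6852, ln(16.0/1.2) = 2.5903
V₂ = 9.1 × 4.6852/2.5903 = 9.1 × 1.8088 = 16.4599 km/h

16.5 km/h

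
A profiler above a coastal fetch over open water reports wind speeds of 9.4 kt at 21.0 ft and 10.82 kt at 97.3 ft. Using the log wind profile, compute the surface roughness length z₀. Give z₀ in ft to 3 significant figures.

z₀ ≈ 0.000821 ft

Log law: V(z) ∝ ln(z/z₀). With r = V₁/V₂ = 9.4/10.82 = 0.86876,
r · ln(z₂/z₀) = ln(z₁/z₀) ⇒ ln z₀ = (ln z₁ − r·ln z₂)/(1 − r)
ln z₀ = (3.04452 − 0.86876×4.57780) / 0.13124 = -7.1053
z₀ = exp(-7.1053) = 0.0008207 ft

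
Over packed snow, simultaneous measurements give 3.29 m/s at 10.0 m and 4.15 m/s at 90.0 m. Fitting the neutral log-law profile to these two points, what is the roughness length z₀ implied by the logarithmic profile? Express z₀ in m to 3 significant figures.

Log law: V(z) ∝ ln(z/z₀). With r = V₁/V₂ = 3.29/4.15 = 0.79277,
r · ln(z₂/z₀) = ln(z₁/z₀) ⇒ ln z₀ = (ln z₁ − r·ln z₂)/(1 − r)
ln z₀ = (2.30259 − 0.79277×4.49981) / 0.20723 = -6.1031
z₀ = exp(-6.1031) = 0.002236 m

z₀ ≈ 0.00224 m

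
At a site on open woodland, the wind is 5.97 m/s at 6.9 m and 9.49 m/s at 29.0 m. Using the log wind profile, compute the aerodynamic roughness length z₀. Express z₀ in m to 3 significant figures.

z₀ ≈ 0.604 m

Log law: V(z) ∝ ln(z/z₀). With r = V₁/V₂ = 5.97/9.49 = 0.62908,
r · ln(z₂/z₀) = ln(z₁/z₀) ⇒ ln z₀ = (ln z₁ − r·ln z₂)/(1 − r)
ln z₀ = (1.93152 − 0.62908×3.36730) / 0.37092 = -0.5036
z₀ = exp(-0.5036) = 0.6044 m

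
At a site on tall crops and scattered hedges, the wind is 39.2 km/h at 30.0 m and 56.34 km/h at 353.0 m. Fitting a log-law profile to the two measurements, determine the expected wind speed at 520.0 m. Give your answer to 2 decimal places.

Log law: V ∝ ln(z/z₀). From the pair, with r = V₁/V₂ = 0.69578,
ln z₀ = (ln z₁ − r·ln z₂)/(1 − r) = (3.4012 − 0.69578×5.8665)/0.30422 = -2.2370 → z₀ = 0.1068 m
V₃ = V₁ · ln(z₃/z₀)/ln(z₁/z₀) = 39.2 × 8.4908/5.6382 = 59.0332 km/h

59.03 km/h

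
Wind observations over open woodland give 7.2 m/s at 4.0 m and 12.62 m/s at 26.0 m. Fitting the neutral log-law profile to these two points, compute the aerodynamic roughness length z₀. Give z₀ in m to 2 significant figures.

Log law: V(z) ∝ ln(z/z₀). With r = V₁/V₂ = 7.2/12.62 = 0.57052,
r · ln(z₂/z₀) = ln(z₁/z₀) ⇒ ln z₀ = (ln z₁ − r·ln z₂)/(1 − r)
ln z₀ = (1.38629 − 0.57052×3.25810) / 0.42948 = -1.1002
z₀ = exp(-1.1002) = 0.3328 m

z₀ ≈ 0.33 m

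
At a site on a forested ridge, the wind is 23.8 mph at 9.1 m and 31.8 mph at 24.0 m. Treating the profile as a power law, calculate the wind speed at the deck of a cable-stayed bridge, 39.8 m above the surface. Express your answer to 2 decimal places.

First find α: α = ln(V₂/V₁)/ln(z₂/z₁) = ln(31.8/23.8)/ln(24.0/9.1) = 0.28978/0.96978 = 0.2988
Extrapolate from 24.0 m to 39.8 m: V₃ = 31.8 × (39.8/24.0)^0.2988 = 31.8 × 1.1632 = 36.9886 mph

36.99 mph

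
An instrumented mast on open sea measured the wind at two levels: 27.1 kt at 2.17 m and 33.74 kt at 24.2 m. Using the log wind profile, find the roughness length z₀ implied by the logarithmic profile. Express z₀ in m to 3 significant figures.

Log law: V(z) ∝ ln(z/z₀). With r = V₁/V₂ = 27.1/33.74 = 0.80320,
r · ln(z₂/z₀) = ln(z₁/z₀) ⇒ ln z₀ = (ln z₁ − r·ln z₂)/(1 − r)
ln z₀ = (0.77473 − 0.80320×3.18635) / 0.19680 = -9.0679
z₀ = exp(-9.0679) = 0.0001153 m

z₀ ≈ 0.000115 m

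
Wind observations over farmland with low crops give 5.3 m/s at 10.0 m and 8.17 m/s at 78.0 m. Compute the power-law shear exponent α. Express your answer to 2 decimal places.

α ≈ 0.21

Power law: V₂/V₁ = (z₂/z₁)^α ⇒ α = ln(V₂/V₁) / ln(z₂/z₁)
α = ln(8.17/5.3) / ln(78.0/10.0) = ln(1.5415) / ln(7.8000)
  = 0.43276 / 2.05412 = 0.21068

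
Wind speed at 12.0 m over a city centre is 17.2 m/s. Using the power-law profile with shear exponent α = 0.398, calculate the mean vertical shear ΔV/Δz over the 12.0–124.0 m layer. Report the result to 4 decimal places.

0.2355 m/s/m

Power law: V₂ = V₁ · (z₂/z₁)^α = 17.2 × (10.3333)^0.398 = 43.5709 m/s
ΔV/Δz = (43.5709 − 17.2)/(124.0 − 12.0) = 26.3709/112.0000 = 0.23545 m/s/m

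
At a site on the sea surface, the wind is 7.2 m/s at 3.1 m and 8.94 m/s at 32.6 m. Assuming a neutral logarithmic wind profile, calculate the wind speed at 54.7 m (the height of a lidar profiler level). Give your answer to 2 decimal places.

Log law: V ∝ ln(z/z₀). From the pair, with r = V₁/V₂ = 0.80537,
ln z₀ = (ln z₁ − r·ln z₂)/(1 − r) = (1.1314 − 0.80537×3.4843)/0.19463 = -8.6048 → z₀ = 0.0001832 m
V₃ = V₁ · ln(z₃/z₀)/ln(z₁/z₀) = 7.2 × 12.6066/9.7362 = 9.3227 m/s

9.32 m/s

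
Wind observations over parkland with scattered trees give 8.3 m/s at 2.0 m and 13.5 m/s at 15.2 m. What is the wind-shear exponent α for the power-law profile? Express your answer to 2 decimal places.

Power law: V₂/V₁ = (z₂/z₁)^α ⇒ α = ln(V₂/V₁) / ln(z₂/z₁)
α = ln(13.5/8.3) / ln(15.2/2.0) = ln(1.6265) / ln(7.6000)
  = 0.48643 / 2.02815 = 0.23984

α ≈ 0.24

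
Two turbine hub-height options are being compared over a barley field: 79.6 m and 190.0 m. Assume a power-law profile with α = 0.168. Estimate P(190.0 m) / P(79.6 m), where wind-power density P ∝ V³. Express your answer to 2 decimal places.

1.55

Speed ratio: V_B/V_A = (z_B/z_A)^α = (190.0/79.6)^0.168 = (2.3869)^0.168 = 1.15738
Power-density ratio: P_B/P_A = (V_B/V_A)³ = (1.15738)³ = 1.55036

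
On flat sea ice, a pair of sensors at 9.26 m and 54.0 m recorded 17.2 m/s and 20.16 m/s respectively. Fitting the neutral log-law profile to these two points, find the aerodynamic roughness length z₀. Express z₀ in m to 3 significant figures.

z₀ ≈ 0.000329 m

Log law: V(z) ∝ ln(z/z₀). With r = V₁/V₂ = 17.2/20.16 = 0.85317,
r · ln(z₂/z₀) = ln(z₁/z₀) ⇒ ln z₀ = (ln z₁ − r·ln z₂)/(1 − r)
ln z₀ = (2.22570 − 0.85317×3.98898) / 0.14683 = -8.0204
z₀ = exp(-8.0204) = 0.0003287 m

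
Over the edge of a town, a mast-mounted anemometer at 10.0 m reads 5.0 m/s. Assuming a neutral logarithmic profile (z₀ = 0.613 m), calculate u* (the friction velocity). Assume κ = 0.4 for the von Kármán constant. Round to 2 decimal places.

Log law: V(z) = (u*/κ) · ln(z/z₀) ⇒ u* = κ · V / ln(z/z₀)
u* = 0.4 × 5.0 / ln(10.0/0.613) = 0.4 × 5.0 / 2.7920
   = 2.0000 / 2.7920 = 0.7163 m/s

u* ≈ 0.72 m/s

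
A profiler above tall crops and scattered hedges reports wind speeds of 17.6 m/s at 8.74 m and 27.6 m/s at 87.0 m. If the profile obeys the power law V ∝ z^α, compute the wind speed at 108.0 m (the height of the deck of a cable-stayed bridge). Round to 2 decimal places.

First find α: α = ln(V₂/V₁)/ln(z₂/z₁) = ln(27.6/17.6)/ln(87.0/8.74) = 0.44992/2.29800 = 0.1958
Extrapolate from 87.0 m to 108.0 m: V₃ = 27.6 × (108.0/87.0)^0.1958 = 27.6 × 1.0432 = 28.7935 m/s

28.79 m/s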